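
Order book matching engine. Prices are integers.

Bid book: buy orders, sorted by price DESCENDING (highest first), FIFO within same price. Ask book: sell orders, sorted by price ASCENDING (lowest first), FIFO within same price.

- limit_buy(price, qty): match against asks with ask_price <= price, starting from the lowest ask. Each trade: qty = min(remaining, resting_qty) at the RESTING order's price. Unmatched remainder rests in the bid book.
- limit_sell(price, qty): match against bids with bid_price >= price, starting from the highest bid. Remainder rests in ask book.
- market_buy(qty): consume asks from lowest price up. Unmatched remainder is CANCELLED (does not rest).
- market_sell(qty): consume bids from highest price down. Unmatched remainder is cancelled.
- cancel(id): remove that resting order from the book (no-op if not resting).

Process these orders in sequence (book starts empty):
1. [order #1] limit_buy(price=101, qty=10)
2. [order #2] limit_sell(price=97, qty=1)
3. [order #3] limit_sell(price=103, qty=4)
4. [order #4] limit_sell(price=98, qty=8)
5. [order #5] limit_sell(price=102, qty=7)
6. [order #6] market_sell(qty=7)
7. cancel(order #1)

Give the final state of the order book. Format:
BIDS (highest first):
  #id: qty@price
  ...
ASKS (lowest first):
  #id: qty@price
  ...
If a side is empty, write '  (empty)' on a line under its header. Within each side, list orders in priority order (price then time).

After op 1 [order #1] limit_buy(price=101, qty=10): fills=none; bids=[#1:10@101] asks=[-]
After op 2 [order #2] limit_sell(price=97, qty=1): fills=#1x#2:1@101; bids=[#1:9@101] asks=[-]
After op 3 [order #3] limit_sell(price=103, qty=4): fills=none; bids=[#1:9@101] asks=[#3:4@103]
After op 4 [order #4] limit_sell(price=98, qty=8): fills=#1x#4:8@101; bids=[#1:1@101] asks=[#3:4@103]
After op 5 [order #5] limit_sell(price=102, qty=7): fills=none; bids=[#1:1@101] asks=[#5:7@102 #3:4@103]
After op 6 [order #6] market_sell(qty=7): fills=#1x#6:1@101; bids=[-] asks=[#5:7@102 #3:4@103]
After op 7 cancel(order #1): fills=none; bids=[-] asks=[#5:7@102 #3:4@103]

Answer: BIDS (highest first):
  (empty)
ASKS (lowest first):
  #5: 7@102
  #3: 4@103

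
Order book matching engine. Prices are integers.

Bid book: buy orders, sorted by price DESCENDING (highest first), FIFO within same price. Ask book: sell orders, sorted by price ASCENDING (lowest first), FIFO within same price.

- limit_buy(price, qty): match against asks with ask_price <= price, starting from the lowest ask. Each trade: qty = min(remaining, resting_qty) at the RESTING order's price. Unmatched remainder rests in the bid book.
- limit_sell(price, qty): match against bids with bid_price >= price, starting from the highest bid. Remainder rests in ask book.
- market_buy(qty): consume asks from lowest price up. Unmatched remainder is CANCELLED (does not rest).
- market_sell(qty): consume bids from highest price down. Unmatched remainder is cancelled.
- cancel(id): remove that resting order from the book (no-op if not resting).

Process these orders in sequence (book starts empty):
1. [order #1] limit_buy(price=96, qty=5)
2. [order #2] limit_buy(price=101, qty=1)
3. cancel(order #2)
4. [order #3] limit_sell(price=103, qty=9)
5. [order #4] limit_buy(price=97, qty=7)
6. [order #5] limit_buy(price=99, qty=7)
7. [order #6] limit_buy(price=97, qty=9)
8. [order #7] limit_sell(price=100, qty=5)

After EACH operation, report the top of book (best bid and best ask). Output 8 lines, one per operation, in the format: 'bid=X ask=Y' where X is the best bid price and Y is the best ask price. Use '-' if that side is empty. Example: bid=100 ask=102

After op 1 [order #1] limit_buy(price=96, qty=5): fills=none; bids=[#1:5@96] asks=[-]
After op 2 [order #2] limit_buy(price=101, qty=1): fills=none; bids=[#2:1@101 #1:5@96] asks=[-]
After op 3 cancel(order #2): fills=none; bids=[#1:5@96] asks=[-]
After op 4 [order #3] limit_sell(price=103, qty=9): fills=none; bids=[#1:5@96] asks=[#3:9@103]
After op 5 [order #4] limit_buy(price=97, qty=7): fills=none; bids=[#4:7@97 #1:5@96] asks=[#3:9@103]
After op 6 [order #5] limit_buy(price=99, qty=7): fills=none; bids=[#5:7@99 #4:7@97 #1:5@96] asks=[#3:9@103]
After op 7 [order #6] limit_buy(price=97, qty=9): fills=none; bids=[#5:7@99 #4:7@97 #6:9@97 #1:5@96] asks=[#3:9@103]
After op 8 [order #7] limit_sell(price=100, qty=5): fills=none; bids=[#5:7@99 #4:7@97 #6:9@97 #1:5@96] asks=[#7:5@100 #3:9@103]

Answer: bid=96 ask=-
bid=101 ask=-
bid=96 ask=-
bid=96 ask=103
bid=97 ask=103
bid=99 ask=103
bid=99 ask=103
bid=99 ask=100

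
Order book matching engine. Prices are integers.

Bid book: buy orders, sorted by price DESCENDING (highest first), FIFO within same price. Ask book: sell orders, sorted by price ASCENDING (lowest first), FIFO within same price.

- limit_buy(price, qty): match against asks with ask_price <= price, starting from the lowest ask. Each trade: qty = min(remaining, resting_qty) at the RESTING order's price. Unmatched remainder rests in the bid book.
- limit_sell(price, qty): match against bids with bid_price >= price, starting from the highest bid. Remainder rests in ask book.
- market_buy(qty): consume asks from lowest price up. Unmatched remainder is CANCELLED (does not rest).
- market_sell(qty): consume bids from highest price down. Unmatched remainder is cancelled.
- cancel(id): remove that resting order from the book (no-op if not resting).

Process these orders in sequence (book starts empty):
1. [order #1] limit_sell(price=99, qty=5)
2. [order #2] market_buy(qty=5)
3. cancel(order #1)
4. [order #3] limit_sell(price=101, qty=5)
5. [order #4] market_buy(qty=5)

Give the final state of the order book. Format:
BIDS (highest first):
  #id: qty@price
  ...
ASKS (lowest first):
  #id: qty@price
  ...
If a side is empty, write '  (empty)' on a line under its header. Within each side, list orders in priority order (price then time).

Answer: BIDS (highest first):
  (empty)
ASKS (lowest first):
  (empty)

Derivation:
After op 1 [order #1] limit_sell(price=99, qty=5): fills=none; bids=[-] asks=[#1:5@99]
After op 2 [order #2] market_buy(qty=5): fills=#2x#1:5@99; bids=[-] asks=[-]
After op 3 cancel(order #1): fills=none; bids=[-] asks=[-]
After op 4 [order #3] limit_sell(price=101, qty=5): fills=none; bids=[-] asks=[#3:5@101]
After op 5 [order #4] market_buy(qty=5): fills=#4x#3:5@101; bids=[-] asks=[-]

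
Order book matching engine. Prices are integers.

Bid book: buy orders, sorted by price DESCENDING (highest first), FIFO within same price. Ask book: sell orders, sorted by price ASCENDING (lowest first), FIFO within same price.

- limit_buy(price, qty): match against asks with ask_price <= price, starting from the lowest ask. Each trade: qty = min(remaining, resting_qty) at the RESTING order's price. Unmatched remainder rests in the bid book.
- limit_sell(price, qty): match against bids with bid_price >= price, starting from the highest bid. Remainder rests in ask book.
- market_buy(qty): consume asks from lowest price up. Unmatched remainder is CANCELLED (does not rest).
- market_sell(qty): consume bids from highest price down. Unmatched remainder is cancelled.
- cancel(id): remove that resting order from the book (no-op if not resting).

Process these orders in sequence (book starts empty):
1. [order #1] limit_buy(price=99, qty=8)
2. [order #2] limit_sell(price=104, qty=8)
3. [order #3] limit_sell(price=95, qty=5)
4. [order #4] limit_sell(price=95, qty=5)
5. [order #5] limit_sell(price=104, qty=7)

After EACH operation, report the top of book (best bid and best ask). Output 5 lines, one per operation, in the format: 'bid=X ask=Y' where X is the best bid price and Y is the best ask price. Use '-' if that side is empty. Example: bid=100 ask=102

Answer: bid=99 ask=-
bid=99 ask=104
bid=99 ask=104
bid=- ask=95
bid=- ask=95

Derivation:
After op 1 [order #1] limit_buy(price=99, qty=8): fills=none; bids=[#1:8@99] asks=[-]
After op 2 [order #2] limit_sell(price=104, qty=8): fills=none; bids=[#1:8@99] asks=[#2:8@104]
After op 3 [order #3] limit_sell(price=95, qty=5): fills=#1x#3:5@99; bids=[#1:3@99] asks=[#2:8@104]
After op 4 [order #4] limit_sell(price=95, qty=5): fills=#1x#4:3@99; bids=[-] asks=[#4:2@95 #2:8@104]
After op 5 [order #5] limit_sell(price=104, qty=7): fills=none; bids=[-] asks=[#4:2@95 #2:8@104 #5:7@104]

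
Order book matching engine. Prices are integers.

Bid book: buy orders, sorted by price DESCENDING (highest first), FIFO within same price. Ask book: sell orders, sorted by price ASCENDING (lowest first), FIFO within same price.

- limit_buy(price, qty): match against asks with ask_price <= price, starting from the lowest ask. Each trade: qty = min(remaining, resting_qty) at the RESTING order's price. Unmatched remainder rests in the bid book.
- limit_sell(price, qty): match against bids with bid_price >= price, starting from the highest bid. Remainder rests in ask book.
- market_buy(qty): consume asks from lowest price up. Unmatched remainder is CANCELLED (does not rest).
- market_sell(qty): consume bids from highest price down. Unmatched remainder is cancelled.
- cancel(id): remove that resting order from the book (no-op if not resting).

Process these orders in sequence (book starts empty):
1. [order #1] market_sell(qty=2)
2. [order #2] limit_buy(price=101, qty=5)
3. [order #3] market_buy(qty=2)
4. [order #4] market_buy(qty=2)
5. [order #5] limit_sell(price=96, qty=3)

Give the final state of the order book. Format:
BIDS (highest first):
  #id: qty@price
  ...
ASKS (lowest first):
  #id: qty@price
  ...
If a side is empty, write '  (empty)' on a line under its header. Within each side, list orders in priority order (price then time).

After op 1 [order #1] market_sell(qty=2): fills=none; bids=[-] asks=[-]
After op 2 [order #2] limit_buy(price=101, qty=5): fills=none; bids=[#2:5@101] asks=[-]
After op 3 [order #3] market_buy(qty=2): fills=none; bids=[#2:5@101] asks=[-]
After op 4 [order #4] market_buy(qty=2): fills=none; bids=[#2:5@101] asks=[-]
After op 5 [order #5] limit_sell(price=96, qty=3): fills=#2x#5:3@101; bids=[#2:2@101] asks=[-]

Answer: BIDS (highest first):
  #2: 2@101
ASKS (lowest first):
  (empty)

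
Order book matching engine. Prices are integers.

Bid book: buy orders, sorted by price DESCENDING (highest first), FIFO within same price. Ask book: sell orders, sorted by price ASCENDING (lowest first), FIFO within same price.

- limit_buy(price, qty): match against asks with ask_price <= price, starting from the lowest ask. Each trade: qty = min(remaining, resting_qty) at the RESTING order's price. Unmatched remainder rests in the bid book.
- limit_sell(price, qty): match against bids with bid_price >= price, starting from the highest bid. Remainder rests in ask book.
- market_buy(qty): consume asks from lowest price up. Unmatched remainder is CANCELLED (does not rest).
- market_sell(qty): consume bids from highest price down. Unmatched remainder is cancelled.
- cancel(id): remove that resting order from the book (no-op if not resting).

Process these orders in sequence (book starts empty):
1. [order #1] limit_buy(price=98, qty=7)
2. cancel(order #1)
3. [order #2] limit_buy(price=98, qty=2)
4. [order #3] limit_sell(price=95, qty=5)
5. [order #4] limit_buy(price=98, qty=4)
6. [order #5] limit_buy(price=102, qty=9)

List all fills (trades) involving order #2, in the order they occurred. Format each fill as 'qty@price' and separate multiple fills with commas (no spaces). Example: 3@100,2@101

After op 1 [order #1] limit_buy(price=98, qty=7): fills=none; bids=[#1:7@98] asks=[-]
After op 2 cancel(order #1): fills=none; bids=[-] asks=[-]
After op 3 [order #2] limit_buy(price=98, qty=2): fills=none; bids=[#2:2@98] asks=[-]
After op 4 [order #3] limit_sell(price=95, qty=5): fills=#2x#3:2@98; bids=[-] asks=[#3:3@95]
After op 5 [order #4] limit_buy(price=98, qty=4): fills=#4x#3:3@95; bids=[#4:1@98] asks=[-]
After op 6 [order #5] limit_buy(price=102, qty=9): fills=none; bids=[#5:9@102 #4:1@98] asks=[-]

Answer: 2@98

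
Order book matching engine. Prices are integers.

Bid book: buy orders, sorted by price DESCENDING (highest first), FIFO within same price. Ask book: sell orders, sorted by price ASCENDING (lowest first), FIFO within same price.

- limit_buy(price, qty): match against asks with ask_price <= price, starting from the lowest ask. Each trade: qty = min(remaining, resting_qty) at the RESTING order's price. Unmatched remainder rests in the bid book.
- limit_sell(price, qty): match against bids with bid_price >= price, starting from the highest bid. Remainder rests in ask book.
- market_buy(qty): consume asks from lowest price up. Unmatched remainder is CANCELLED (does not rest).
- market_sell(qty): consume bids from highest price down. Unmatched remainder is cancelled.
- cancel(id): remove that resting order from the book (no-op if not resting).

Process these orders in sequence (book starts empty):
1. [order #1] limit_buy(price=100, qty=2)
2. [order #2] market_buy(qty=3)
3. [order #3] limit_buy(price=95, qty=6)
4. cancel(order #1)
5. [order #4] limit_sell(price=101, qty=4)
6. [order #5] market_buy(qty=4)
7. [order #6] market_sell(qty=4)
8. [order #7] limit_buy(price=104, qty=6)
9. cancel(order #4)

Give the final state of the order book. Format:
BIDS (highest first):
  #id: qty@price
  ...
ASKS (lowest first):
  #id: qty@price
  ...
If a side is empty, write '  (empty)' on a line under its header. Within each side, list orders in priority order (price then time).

After op 1 [order #1] limit_buy(price=100, qty=2): fills=none; bids=[#1:2@100] asks=[-]
After op 2 [order #2] market_buy(qty=3): fills=none; bids=[#1:2@100] asks=[-]
After op 3 [order #3] limit_buy(price=95, qty=6): fills=none; bids=[#1:2@100 #3:6@95] asks=[-]
After op 4 cancel(order #1): fills=none; bids=[#3:6@95] asks=[-]
After op 5 [order #4] limit_sell(price=101, qty=4): fills=none; bids=[#3:6@95] asks=[#4:4@101]
After op 6 [order #5] market_buy(qty=4): fills=#5x#4:4@101; bids=[#3:6@95] asks=[-]
After op 7 [order #6] market_sell(qty=4): fills=#3x#6:4@95; bids=[#3:2@95] asks=[-]
After op 8 [order #7] limit_buy(price=104, qty=6): fills=none; bids=[#7:6@104 #3:2@95] asks=[-]
After op 9 cancel(order #4): fills=none; bids=[#7:6@104 #3:2@95] asks=[-]

Answer: BIDS (highest first):
  #7: 6@104
  #3: 2@95
ASKS (lowest first):
  (empty)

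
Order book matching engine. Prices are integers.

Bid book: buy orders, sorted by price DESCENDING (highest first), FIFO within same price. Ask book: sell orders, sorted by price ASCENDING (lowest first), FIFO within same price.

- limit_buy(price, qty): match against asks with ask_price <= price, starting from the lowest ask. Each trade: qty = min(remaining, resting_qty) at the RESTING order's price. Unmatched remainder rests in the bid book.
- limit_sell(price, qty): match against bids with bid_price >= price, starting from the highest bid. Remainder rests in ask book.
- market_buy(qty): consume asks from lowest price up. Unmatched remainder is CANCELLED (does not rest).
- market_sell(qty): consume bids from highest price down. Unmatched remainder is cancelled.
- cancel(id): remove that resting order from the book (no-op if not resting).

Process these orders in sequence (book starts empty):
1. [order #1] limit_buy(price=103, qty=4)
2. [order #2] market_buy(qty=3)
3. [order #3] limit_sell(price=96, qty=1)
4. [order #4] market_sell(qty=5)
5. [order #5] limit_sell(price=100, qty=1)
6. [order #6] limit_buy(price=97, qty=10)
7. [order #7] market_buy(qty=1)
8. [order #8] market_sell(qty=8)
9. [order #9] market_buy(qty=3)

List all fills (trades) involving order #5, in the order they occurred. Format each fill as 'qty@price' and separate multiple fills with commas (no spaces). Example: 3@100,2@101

After op 1 [order #1] limit_buy(price=103, qty=4): fills=none; bids=[#1:4@103] asks=[-]
After op 2 [order #2] market_buy(qty=3): fills=none; bids=[#1:4@103] asks=[-]
After op 3 [order #3] limit_sell(price=96, qty=1): fills=#1x#3:1@103; bids=[#1:3@103] asks=[-]
After op 4 [order #4] market_sell(qty=5): fills=#1x#4:3@103; bids=[-] asks=[-]
After op 5 [order #5] limit_sell(price=100, qty=1): fills=none; bids=[-] asks=[#5:1@100]
After op 6 [order #6] limit_buy(price=97, qty=10): fills=none; bids=[#6:10@97] asks=[#5:1@100]
After op 7 [order #7] market_buy(qty=1): fills=#7x#5:1@100; bids=[#6:10@97] asks=[-]
After op 8 [order #8] market_sell(qty=8): fills=#6x#8:8@97; bids=[#6:2@97] asks=[-]
After op 9 [order #9] market_buy(qty=3): fills=none; bids=[#6:2@97] asks=[-]

Answer: 1@100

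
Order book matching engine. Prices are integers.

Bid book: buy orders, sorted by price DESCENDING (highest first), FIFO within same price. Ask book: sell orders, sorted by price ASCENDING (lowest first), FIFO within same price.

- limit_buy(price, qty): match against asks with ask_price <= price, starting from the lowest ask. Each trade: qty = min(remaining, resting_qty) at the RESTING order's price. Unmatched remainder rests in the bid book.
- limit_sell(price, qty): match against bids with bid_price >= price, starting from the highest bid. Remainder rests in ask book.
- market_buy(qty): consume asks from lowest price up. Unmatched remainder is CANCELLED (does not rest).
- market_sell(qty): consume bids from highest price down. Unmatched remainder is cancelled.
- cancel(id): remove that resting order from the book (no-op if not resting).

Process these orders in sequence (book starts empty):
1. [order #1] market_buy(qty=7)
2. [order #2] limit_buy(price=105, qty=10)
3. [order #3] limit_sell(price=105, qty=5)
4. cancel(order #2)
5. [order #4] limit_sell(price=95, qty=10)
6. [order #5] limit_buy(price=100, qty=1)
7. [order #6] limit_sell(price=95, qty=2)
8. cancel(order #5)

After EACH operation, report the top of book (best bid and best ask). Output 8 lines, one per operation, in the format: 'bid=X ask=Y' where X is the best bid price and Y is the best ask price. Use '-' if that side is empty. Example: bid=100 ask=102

After op 1 [order #1] market_buy(qty=7): fills=none; bids=[-] asks=[-]
After op 2 [order #2] limit_buy(price=105, qty=10): fills=none; bids=[#2:10@105] asks=[-]
After op 3 [order #3] limit_sell(price=105, qty=5): fills=#2x#3:5@105; bids=[#2:5@105] asks=[-]
After op 4 cancel(order #2): fills=none; bids=[-] asks=[-]
After op 5 [order #4] limit_sell(price=95, qty=10): fills=none; bids=[-] asks=[#4:10@95]
After op 6 [order #5] limit_buy(price=100, qty=1): fills=#5x#4:1@95; bids=[-] asks=[#4:9@95]
After op 7 [order #6] limit_sell(price=95, qty=2): fills=none; bids=[-] asks=[#4:9@95 #6:2@95]
After op 8 cancel(order #5): fills=none; bids=[-] asks=[#4:9@95 #6:2@95]

Answer: bid=- ask=-
bid=105 ask=-
bid=105 ask=-
bid=- ask=-
bid=- ask=95
bid=- ask=95
bid=- ask=95
bid=- ask=95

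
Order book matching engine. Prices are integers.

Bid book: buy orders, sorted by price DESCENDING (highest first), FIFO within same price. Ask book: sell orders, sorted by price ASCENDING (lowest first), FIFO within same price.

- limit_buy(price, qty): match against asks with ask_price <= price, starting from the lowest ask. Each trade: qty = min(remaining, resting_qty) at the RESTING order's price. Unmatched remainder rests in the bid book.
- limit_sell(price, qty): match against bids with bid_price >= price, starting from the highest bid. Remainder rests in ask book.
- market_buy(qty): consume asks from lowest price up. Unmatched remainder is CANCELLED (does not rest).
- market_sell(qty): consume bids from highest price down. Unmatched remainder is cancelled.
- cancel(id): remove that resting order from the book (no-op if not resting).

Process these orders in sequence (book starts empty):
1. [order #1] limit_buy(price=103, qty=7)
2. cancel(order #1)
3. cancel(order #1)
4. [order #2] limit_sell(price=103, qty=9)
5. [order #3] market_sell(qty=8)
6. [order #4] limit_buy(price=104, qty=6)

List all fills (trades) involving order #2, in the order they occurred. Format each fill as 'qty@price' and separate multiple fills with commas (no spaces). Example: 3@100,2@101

After op 1 [order #1] limit_buy(price=103, qty=7): fills=none; bids=[#1:7@103] asks=[-]
After op 2 cancel(order #1): fills=none; bids=[-] asks=[-]
After op 3 cancel(order #1): fills=none; bids=[-] asks=[-]
After op 4 [order #2] limit_sell(price=103, qty=9): fills=none; bids=[-] asks=[#2:9@103]
After op 5 [order #3] market_sell(qty=8): fills=none; bids=[-] asks=[#2:9@103]
After op 6 [order #4] limit_buy(price=104, qty=6): fills=#4x#2:6@103; bids=[-] asks=[#2:3@103]

Answer: 6@103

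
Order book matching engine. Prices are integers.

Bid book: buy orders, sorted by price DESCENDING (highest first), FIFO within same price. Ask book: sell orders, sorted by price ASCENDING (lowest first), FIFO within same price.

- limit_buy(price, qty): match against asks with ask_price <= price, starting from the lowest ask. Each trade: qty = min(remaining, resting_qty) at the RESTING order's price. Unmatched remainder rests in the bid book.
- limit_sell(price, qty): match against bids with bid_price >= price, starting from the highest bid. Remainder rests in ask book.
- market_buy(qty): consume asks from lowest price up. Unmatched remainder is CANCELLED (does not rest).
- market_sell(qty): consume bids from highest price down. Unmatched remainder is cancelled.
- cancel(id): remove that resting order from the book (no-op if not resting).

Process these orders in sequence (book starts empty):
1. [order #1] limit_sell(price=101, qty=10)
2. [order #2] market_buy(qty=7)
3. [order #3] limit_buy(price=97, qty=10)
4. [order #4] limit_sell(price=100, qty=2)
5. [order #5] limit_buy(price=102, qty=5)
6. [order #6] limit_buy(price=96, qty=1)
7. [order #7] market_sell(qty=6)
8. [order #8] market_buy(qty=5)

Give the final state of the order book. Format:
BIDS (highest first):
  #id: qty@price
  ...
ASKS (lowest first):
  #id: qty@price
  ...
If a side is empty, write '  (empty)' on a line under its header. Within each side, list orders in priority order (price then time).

After op 1 [order #1] limit_sell(price=101, qty=10): fills=none; bids=[-] asks=[#1:10@101]
After op 2 [order #2] market_buy(qty=7): fills=#2x#1:7@101; bids=[-] asks=[#1:3@101]
After op 3 [order #3] limit_buy(price=97, qty=10): fills=none; bids=[#3:10@97] asks=[#1:3@101]
After op 4 [order #4] limit_sell(price=100, qty=2): fills=none; bids=[#3:10@97] asks=[#4:2@100 #1:3@101]
After op 5 [order #5] limit_buy(price=102, qty=5): fills=#5x#4:2@100 #5x#1:3@101; bids=[#3:10@97] asks=[-]
After op 6 [order #6] limit_buy(price=96, qty=1): fills=none; bids=[#3:10@97 #6:1@96] asks=[-]
After op 7 [order #7] market_sell(qty=6): fills=#3x#7:6@97; bids=[#3:4@97 #6:1@96] asks=[-]
After op 8 [order #8] market_buy(qty=5): fills=none; bids=[#3:4@97 #6:1@96] asks=[-]

Answer: BIDS (highest first):
  #3: 4@97
  #6: 1@96
ASKS (lowest first):
  (empty)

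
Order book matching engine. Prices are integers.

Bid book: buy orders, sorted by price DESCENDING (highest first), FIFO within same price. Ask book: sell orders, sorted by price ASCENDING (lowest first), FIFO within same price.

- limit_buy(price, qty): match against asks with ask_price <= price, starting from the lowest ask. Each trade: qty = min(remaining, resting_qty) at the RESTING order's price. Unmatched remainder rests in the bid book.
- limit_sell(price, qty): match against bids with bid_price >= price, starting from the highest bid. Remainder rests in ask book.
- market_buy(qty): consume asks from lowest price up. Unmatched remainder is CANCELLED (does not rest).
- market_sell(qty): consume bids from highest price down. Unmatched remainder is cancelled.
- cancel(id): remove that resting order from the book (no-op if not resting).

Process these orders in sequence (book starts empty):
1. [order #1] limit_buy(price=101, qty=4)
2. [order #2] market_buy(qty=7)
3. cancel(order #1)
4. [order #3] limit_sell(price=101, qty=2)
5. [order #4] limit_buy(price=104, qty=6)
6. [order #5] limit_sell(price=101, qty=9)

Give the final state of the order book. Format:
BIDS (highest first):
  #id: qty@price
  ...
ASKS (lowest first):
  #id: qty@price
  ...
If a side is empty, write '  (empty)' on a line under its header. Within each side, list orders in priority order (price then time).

After op 1 [order #1] limit_buy(price=101, qty=4): fills=none; bids=[#1:4@101] asks=[-]
After op 2 [order #2] market_buy(qty=7): fills=none; bids=[#1:4@101] asks=[-]
After op 3 cancel(order #1): fills=none; bids=[-] asks=[-]
After op 4 [order #3] limit_sell(price=101, qty=2): fills=none; bids=[-] asks=[#3:2@101]
After op 5 [order #4] limit_buy(price=104, qty=6): fills=#4x#3:2@101; bids=[#4:4@104] asks=[-]
After op 6 [order #5] limit_sell(price=101, qty=9): fills=#4x#5:4@104; bids=[-] asks=[#5:5@101]

Answer: BIDS (highest first):
  (empty)
ASKS (lowest first):
  #5: 5@101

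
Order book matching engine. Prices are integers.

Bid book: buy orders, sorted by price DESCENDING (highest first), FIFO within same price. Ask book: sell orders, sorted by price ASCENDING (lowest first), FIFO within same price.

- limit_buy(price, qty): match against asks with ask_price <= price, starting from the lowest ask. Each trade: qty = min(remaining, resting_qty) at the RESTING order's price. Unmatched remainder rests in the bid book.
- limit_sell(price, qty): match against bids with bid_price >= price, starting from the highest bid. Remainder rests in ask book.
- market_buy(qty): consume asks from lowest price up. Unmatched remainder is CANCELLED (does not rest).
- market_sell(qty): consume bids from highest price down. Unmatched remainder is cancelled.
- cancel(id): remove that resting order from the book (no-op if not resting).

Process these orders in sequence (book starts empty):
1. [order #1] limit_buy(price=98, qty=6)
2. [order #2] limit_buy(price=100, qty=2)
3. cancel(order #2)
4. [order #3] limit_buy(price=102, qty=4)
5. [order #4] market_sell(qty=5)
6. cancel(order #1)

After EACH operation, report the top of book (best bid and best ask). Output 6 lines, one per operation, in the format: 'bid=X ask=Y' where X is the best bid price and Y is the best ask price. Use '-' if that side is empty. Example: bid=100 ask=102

After op 1 [order #1] limit_buy(price=98, qty=6): fills=none; bids=[#1:6@98] asks=[-]
After op 2 [order #2] limit_buy(price=100, qty=2): fills=none; bids=[#2:2@100 #1:6@98] asks=[-]
After op 3 cancel(order #2): fills=none; bids=[#1:6@98] asks=[-]
After op 4 [order #3] limit_buy(price=102, qty=4): fills=none; bids=[#3:4@102 #1:6@98] asks=[-]
After op 5 [order #4] market_sell(qty=5): fills=#3x#4:4@102 #1x#4:1@98; bids=[#1:5@98] asks=[-]
After op 6 cancel(order #1): fills=none; bids=[-] asks=[-]

Answer: bid=98 ask=-
bid=100 ask=-
bid=98 ask=-
bid=102 ask=-
bid=98 ask=-
bid=- ask=-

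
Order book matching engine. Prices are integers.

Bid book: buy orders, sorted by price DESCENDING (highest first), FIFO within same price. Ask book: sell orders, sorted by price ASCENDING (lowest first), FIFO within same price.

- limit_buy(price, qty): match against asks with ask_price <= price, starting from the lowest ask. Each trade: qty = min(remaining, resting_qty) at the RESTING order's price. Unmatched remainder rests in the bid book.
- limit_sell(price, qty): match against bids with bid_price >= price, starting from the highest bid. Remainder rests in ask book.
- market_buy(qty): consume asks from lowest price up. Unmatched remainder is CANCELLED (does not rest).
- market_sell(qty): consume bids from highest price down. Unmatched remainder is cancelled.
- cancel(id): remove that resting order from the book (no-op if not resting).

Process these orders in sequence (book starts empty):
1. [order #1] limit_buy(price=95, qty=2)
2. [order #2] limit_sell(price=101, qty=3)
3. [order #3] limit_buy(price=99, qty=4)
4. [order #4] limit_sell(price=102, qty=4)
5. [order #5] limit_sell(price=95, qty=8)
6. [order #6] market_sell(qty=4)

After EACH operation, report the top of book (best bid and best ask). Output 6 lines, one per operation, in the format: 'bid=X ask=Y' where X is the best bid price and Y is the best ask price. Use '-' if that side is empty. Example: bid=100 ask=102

Answer: bid=95 ask=-
bid=95 ask=101
bid=99 ask=101
bid=99 ask=101
bid=- ask=95
bid=- ask=95

Derivation:
After op 1 [order #1] limit_buy(price=95, qty=2): fills=none; bids=[#1:2@95] asks=[-]
After op 2 [order #2] limit_sell(price=101, qty=3): fills=none; bids=[#1:2@95] asks=[#2:3@101]
After op 3 [order #3] limit_buy(price=99, qty=4): fills=none; bids=[#3:4@99 #1:2@95] asks=[#2:3@101]
After op 4 [order #4] limit_sell(price=102, qty=4): fills=none; bids=[#3:4@99 #1:2@95] asks=[#2:3@101 #4:4@102]
After op 5 [order #5] limit_sell(price=95, qty=8): fills=#3x#5:4@99 #1x#5:2@95; bids=[-] asks=[#5:2@95 #2:3@101 #4:4@102]
After op 6 [order #6] market_sell(qty=4): fills=none; bids=[-] asks=[#5:2@95 #2:3@101 #4:4@102]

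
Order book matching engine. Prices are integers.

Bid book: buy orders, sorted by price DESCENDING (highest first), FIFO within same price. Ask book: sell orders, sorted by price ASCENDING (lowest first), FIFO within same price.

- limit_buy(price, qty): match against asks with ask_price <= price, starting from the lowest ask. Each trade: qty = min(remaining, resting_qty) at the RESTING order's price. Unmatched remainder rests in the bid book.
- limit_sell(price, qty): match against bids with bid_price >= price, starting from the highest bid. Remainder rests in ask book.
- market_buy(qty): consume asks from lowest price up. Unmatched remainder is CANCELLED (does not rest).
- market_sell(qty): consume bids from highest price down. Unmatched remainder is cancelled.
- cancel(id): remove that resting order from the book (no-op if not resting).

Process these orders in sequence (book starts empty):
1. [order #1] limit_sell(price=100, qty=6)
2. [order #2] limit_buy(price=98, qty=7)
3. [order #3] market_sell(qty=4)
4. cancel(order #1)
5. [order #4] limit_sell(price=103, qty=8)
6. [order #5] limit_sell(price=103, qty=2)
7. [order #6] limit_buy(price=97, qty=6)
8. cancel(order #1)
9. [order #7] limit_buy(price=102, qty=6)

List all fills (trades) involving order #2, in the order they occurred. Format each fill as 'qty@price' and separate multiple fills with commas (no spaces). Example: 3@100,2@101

Answer: 4@98

Derivation:
After op 1 [order #1] limit_sell(price=100, qty=6): fills=none; bids=[-] asks=[#1:6@100]
After op 2 [order #2] limit_buy(price=98, qty=7): fills=none; bids=[#2:7@98] asks=[#1:6@100]
After op 3 [order #3] market_sell(qty=4): fills=#2x#3:4@98; bids=[#2:3@98] asks=[#1:6@100]
After op 4 cancel(order #1): fills=none; bids=[#2:3@98] asks=[-]
After op 5 [order #4] limit_sell(price=103, qty=8): fills=none; bids=[#2:3@98] asks=[#4:8@103]
After op 6 [order #5] limit_sell(price=103, qty=2): fills=none; bids=[#2:3@98] asks=[#4:8@103 #5:2@103]
After op 7 [order #6] limit_buy(price=97, qty=6): fills=none; bids=[#2:3@98 #6:6@97] asks=[#4:8@103 #5:2@103]
After op 8 cancel(order #1): fills=none; bids=[#2:3@98 #6:6@97] asks=[#4:8@103 #5:2@103]
After op 9 [order #7] limit_buy(price=102, qty=6): fills=none; bids=[#7:6@102 #2:3@98 #6:6@97] asks=[#4:8@103 #5:2@103]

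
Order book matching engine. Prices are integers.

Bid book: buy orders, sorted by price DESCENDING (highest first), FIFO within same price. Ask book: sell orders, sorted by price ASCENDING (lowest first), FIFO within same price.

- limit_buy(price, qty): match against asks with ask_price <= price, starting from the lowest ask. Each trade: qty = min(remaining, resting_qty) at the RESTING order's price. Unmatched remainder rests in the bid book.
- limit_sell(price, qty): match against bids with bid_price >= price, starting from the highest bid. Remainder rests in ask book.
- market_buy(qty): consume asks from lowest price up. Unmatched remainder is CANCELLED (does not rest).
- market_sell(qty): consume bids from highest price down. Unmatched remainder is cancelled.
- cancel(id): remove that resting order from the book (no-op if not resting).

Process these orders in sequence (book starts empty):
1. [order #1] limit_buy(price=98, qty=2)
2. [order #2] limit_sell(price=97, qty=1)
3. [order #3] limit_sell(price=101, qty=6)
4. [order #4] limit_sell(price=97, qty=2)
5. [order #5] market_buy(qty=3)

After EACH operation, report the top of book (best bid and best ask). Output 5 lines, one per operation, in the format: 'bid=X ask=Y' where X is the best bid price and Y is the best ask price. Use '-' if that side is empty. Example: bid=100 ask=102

Answer: bid=98 ask=-
bid=98 ask=-
bid=98 ask=101
bid=- ask=97
bid=- ask=101

Derivation:
After op 1 [order #1] limit_buy(price=98, qty=2): fills=none; bids=[#1:2@98] asks=[-]
After op 2 [order #2] limit_sell(price=97, qty=1): fills=#1x#2:1@98; bids=[#1:1@98] asks=[-]
After op 3 [order #3] limit_sell(price=101, qty=6): fills=none; bids=[#1:1@98] asks=[#3:6@101]
After op 4 [order #4] limit_sell(price=97, qty=2): fills=#1x#4:1@98; bids=[-] asks=[#4:1@97 #3:6@101]
After op 5 [order #5] market_buy(qty=3): fills=#5x#4:1@97 #5x#3:2@101; bids=[-] asks=[#3:4@101]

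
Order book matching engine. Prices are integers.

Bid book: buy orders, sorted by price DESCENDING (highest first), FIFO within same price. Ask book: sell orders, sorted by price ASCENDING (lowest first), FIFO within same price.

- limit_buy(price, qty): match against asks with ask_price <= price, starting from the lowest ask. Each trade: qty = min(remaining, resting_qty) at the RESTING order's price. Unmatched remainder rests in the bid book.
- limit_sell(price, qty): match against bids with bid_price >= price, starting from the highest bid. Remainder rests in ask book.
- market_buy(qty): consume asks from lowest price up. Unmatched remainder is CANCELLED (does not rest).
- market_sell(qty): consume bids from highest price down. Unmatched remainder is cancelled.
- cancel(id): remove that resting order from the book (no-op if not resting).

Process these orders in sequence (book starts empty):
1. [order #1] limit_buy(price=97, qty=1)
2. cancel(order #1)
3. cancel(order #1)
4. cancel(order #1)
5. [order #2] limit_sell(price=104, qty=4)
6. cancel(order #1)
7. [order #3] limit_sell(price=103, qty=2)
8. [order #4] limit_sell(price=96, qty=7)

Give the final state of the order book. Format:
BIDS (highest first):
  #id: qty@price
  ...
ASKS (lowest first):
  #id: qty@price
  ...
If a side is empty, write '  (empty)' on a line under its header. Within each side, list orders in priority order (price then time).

After op 1 [order #1] limit_buy(price=97, qty=1): fills=none; bids=[#1:1@97] asks=[-]
After op 2 cancel(order #1): fills=none; bids=[-] asks=[-]
After op 3 cancel(order #1): fills=none; bids=[-] asks=[-]
After op 4 cancel(order #1): fills=none; bids=[-] asks=[-]
After op 5 [order #2] limit_sell(price=104, qty=4): fills=none; bids=[-] asks=[#2:4@104]
After op 6 cancel(order #1): fills=none; bids=[-] asks=[#2:4@104]
After op 7 [order #3] limit_sell(price=103, qty=2): fills=none; bids=[-] asks=[#3:2@103 #2:4@104]
After op 8 [order #4] limit_sell(price=96, qty=7): fills=none; bids=[-] asks=[#4:7@96 #3:2@103 #2:4@104]

Answer: BIDS (highest first):
  (empty)
ASKS (lowest first):
  #4: 7@96
  #3: 2@103
  #2: 4@104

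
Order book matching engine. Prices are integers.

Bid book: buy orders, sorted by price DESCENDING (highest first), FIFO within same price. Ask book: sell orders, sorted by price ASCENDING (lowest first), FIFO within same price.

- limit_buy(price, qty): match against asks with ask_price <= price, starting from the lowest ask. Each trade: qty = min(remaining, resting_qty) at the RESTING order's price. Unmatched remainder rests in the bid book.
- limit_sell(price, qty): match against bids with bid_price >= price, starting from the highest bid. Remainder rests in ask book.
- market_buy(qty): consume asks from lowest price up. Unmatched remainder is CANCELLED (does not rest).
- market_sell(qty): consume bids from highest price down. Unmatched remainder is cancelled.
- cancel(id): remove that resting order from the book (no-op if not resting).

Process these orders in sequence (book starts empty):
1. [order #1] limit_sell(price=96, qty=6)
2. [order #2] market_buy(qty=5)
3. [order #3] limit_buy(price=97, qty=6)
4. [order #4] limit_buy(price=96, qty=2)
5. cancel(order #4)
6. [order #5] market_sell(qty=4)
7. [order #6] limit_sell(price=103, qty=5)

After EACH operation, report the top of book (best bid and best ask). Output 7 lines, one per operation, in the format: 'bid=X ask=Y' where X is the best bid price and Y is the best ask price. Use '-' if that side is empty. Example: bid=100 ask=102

Answer: bid=- ask=96
bid=- ask=96
bid=97 ask=-
bid=97 ask=-
bid=97 ask=-
bid=97 ask=-
bid=97 ask=103

Derivation:
After op 1 [order #1] limit_sell(price=96, qty=6): fills=none; bids=[-] asks=[#1:6@96]
After op 2 [order #2] market_buy(qty=5): fills=#2x#1:5@96; bids=[-] asks=[#1:1@96]
After op 3 [order #3] limit_buy(price=97, qty=6): fills=#3x#1:1@96; bids=[#3:5@97] asks=[-]
After op 4 [order #4] limit_buy(price=96, qty=2): fills=none; bids=[#3:5@97 #4:2@96] asks=[-]
After op 5 cancel(order #4): fills=none; bids=[#3:5@97] asks=[-]
After op 6 [order #5] market_sell(qty=4): fills=#3x#5:4@97; bids=[#3:1@97] asks=[-]
After op 7 [order #6] limit_sell(price=103, qty=5): fills=none; bids=[#3:1@97] asks=[#6:5@103]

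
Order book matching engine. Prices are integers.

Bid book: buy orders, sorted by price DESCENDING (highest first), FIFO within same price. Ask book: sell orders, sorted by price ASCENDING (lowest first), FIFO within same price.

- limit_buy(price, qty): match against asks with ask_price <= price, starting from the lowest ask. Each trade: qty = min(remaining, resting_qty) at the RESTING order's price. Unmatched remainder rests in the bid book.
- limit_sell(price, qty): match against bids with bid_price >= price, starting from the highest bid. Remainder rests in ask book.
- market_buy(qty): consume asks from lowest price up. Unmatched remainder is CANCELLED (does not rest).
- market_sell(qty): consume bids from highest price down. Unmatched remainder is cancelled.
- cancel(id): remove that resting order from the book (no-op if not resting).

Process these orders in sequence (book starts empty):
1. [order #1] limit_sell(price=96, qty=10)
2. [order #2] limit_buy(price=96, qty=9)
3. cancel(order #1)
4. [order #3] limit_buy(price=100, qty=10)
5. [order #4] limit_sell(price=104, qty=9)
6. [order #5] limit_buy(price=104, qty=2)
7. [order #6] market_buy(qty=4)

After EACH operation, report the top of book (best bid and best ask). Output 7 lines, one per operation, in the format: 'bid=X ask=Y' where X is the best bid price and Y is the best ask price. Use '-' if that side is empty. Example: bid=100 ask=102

Answer: bid=- ask=96
bid=- ask=96
bid=- ask=-
bid=100 ask=-
bid=100 ask=104
bid=100 ask=104
bid=100 ask=104

Derivation:
After op 1 [order #1] limit_sell(price=96, qty=10): fills=none; bids=[-] asks=[#1:10@96]
After op 2 [order #2] limit_buy(price=96, qty=9): fills=#2x#1:9@96; bids=[-] asks=[#1:1@96]
After op 3 cancel(order #1): fills=none; bids=[-] asks=[-]
After op 4 [order #3] limit_buy(price=100, qty=10): fills=none; bids=[#3:10@100] asks=[-]
After op 5 [order #4] limit_sell(price=104, qty=9): fills=none; bids=[#3:10@100] asks=[#4:9@104]
After op 6 [order #5] limit_buy(price=104, qty=2): fills=#5x#4:2@104; bids=[#3:10@100] asks=[#4:7@104]
After op 7 [order #6] market_buy(qty=4): fills=#6x#4:4@104; bids=[#3:10@100] asks=[#4:3@104]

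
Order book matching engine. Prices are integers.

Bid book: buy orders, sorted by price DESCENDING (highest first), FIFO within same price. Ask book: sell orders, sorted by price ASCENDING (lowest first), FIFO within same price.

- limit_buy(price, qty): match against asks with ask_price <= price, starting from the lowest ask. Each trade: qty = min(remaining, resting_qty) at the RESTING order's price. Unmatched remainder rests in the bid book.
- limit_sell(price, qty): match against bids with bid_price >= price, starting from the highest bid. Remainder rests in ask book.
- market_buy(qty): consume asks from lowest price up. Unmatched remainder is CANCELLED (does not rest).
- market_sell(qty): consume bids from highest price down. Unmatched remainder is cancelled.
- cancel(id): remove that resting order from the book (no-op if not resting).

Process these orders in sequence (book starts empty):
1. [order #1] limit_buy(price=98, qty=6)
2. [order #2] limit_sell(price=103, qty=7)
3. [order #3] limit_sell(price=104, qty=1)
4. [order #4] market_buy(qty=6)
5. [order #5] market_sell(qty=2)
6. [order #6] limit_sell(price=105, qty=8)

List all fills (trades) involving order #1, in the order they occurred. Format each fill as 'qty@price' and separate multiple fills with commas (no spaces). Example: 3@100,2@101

After op 1 [order #1] limit_buy(price=98, qty=6): fills=none; bids=[#1:6@98] asks=[-]
After op 2 [order #2] limit_sell(price=103, qty=7): fills=none; bids=[#1:6@98] asks=[#2:7@103]
After op 3 [order #3] limit_sell(price=104, qty=1): fills=none; bids=[#1:6@98] asks=[#2:7@103 #3:1@104]
After op 4 [order #4] market_buy(qty=6): fills=#4x#2:6@103; bids=[#1:6@98] asks=[#2:1@103 #3:1@104]
After op 5 [order #5] market_sell(qty=2): fills=#1x#5:2@98; bids=[#1:4@98] asks=[#2:1@103 #3:1@104]
After op 6 [order #6] limit_sell(price=105, qty=8): fills=none; bids=[#1:4@98] asks=[#2:1@103 #3:1@104 #6:8@105]

Answer: 2@98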